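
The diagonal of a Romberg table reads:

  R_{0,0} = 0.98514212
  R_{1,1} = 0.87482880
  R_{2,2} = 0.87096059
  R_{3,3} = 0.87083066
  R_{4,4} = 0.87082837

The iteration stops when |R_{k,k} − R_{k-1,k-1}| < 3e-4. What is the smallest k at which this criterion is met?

|R_{1,1} − R_{0,0}| = 0.11031332 ≥ 3e-4
|R_{2,2} − R_{1,1}| = 0.00386821 ≥ 3e-4
|R_{3,3} − R_{2,2}| = 0.00012993 < 3e-4

k = 3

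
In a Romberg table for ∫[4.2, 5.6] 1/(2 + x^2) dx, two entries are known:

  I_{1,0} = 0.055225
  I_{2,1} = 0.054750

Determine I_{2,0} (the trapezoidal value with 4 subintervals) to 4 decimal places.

0.0549

From I_{2,1} = (4·I_{2,0} − I_{1,0})/3, solve for I_{2,0}:
4·I_{2,0} = 3·0.054750 + 0.055225 = 0.219475
I_{2,0} = 0.054869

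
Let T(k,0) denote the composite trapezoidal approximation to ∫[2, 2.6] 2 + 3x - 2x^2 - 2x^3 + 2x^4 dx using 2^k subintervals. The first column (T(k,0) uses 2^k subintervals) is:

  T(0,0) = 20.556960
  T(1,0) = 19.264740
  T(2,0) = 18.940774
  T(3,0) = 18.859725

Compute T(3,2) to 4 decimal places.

18.8327

Richardson extrapolation on the trapezoidal column (denominator 4−1=3):
T(2,1) = 18.940774 + (18.940774 − 19.264740)/3 = 18.832785
T(3,1) = (4·18.859725 − 18.940774) / 3 = 18.832709
T(3,2) = (16·18.832709 − 18.832785) / 15 = 18.832704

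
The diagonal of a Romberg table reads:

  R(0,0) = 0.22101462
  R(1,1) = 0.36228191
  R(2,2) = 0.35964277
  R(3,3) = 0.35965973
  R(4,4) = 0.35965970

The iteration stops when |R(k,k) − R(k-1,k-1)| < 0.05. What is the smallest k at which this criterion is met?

|R(1,1) − R(0,0)| = 0.14126729 ≥ 0.05
|R(2,2) − R(1,1)| = 0.00263914 < 0.05

k = 2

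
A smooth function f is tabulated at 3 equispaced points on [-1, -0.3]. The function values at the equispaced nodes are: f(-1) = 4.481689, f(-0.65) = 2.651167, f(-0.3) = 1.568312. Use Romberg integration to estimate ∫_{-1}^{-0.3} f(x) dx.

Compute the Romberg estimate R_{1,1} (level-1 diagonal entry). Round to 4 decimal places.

R_{0,0} (trapezoid, 1 panel, h=0.7000): 2.117500
R_{1,0} (trapezoid, 2 panels, h=0.3500): 1.986659
R_{1,1} = 1.986659 + (1.986659 − 2.117500)/3 = 1.943045

1.9430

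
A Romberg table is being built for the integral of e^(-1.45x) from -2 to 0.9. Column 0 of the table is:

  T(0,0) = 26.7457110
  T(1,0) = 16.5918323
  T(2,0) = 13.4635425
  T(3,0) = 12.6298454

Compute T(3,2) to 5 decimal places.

T(2,1) = (4·13.4635425 − 16.5918323) / 3 = 12.4207792
T(3,1) = (4·12.6298454 − 13.4635425) / 3 = 12.3519464
T(3,2) = (16·12.3519464 − 12.4207792) / 15 = 12.3473575

12.34736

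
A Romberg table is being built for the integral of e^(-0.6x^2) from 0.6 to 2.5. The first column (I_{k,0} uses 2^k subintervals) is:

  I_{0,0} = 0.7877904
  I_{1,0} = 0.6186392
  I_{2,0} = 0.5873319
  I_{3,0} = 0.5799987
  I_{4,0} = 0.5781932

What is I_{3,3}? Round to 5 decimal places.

Richardson extrapolation on the trapezoidal column (denominator 4−1=3):
I_{1,1} = (4·0.6186392 − 0.7877904) / 3 = 0.5622555
I_{2,1} = (4·0.5873319 − 0.6186392) / 3 = 0.5768961
I_{3,1} = 0.5799987 + (0.5799987 − 0.5873319)/3 = 0.5775543
I_{2,2} = 0.5768961 + (0.5768961 − 0.5622555)/15 = 0.5778721
I_{3,2} = 0.5775543 + (0.5775543 − 0.5768961)/15 = 0.5775982
I_{3,3} = (64·0.5775982 − 0.5778721) / 63 = 0.5775939

0.57759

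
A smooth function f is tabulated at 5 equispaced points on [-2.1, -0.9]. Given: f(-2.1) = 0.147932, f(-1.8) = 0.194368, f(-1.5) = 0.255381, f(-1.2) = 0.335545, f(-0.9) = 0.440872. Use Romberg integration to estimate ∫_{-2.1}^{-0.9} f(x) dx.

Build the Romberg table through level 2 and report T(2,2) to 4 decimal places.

T(0,0) (trapezoid, 1 panel, h=1.2000): 0.353282
T(1,0) (trapezoid, 2 panels, h=0.6000): 0.329870
T(2,0) (trapezoid, 4 panels, h=0.3000): 0.323909
T(1,1) = 0.329870 + (0.329870 − 0.353282)/3 = 0.322066
T(2,1) = 0.323909 + (0.323909 − 0.329870)/3 = 0.321922
T(2,2) = 0.321922 + (0.321922 − 0.322066)/15 = 0.321912

0.3219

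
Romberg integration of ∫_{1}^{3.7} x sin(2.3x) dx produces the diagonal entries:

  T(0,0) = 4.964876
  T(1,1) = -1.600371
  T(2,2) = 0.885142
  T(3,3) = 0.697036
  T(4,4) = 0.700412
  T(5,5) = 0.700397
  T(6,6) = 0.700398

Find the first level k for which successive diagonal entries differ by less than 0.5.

k = 3

|T(1,1) − T(0,0)| = 6.565247 ≥ 0.5
|T(2,2) − T(1,1)| = 2.485513 ≥ 0.5
|T(3,3) − T(2,2)| = 0.188106 < 0.5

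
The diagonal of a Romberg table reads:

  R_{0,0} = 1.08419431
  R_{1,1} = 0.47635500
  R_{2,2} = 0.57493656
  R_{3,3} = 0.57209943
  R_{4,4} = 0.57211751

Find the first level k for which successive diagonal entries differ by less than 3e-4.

k = 4

|R_{1,1} − R_{0,0}| = 0.60783931 ≥ 3e-4
|R_{2,2} − R_{1,1}| = 0.09858156 ≥ 3e-4
|R_{3,3} − R_{2,2}| = 0.00283713 ≥ 3e-4
|R_{4,4} − R_{3,3}| = 0.00001808 < 3e-4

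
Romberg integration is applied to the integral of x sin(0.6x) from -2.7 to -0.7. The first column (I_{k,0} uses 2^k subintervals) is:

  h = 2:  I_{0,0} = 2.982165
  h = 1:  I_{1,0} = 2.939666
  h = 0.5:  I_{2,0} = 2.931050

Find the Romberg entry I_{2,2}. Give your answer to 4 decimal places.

2.9284

Richardson extrapolation on the trapezoidal column (denominator 4−1=3):
I_{1,1} = 2.939666 + (2.939666 − 2.982165)/3 = 2.925500
I_{2,1} = 2.931050 + (2.931050 − 2.939666)/3 = 2.928178
I_{2,2} = (16·2.928178 − 2.925500) / 15 = 2.928357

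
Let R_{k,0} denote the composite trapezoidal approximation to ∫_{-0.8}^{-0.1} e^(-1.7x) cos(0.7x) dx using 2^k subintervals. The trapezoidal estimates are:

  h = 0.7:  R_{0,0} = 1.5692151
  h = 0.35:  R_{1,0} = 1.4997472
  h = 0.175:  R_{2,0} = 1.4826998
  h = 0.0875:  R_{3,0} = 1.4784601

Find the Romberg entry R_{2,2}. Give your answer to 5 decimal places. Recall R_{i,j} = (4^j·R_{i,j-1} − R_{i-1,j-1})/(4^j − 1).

1.47705

R_{1,1} = (4·1.4997472 − 1.5692151) / 3 = 1.4765912
R_{2,1} = 1.4826998 + (1.4826998 − 1.4997472)/3 = 1.4770173
R_{2,2} = (16·1.4770173 − 1.4765912) / 15 = 1.4770457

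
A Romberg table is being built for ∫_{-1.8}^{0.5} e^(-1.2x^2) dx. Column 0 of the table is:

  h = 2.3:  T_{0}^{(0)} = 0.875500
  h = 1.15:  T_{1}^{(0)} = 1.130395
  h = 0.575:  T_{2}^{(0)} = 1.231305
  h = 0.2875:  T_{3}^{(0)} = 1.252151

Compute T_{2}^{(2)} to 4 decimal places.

1.2682

Richardson extrapolation on the trapezoidal column (denominator 4−1=3):
T_{1}^{(1)} = (4·1.130395 − 0.875500) / 3 = 1.215360
T_{2}^{(1)} = (4·1.231305 − 1.130395) / 3 = 1.264942
T_{2}^{(2)} = (16·1.264942 − 1.215360) / 15 = 1.268247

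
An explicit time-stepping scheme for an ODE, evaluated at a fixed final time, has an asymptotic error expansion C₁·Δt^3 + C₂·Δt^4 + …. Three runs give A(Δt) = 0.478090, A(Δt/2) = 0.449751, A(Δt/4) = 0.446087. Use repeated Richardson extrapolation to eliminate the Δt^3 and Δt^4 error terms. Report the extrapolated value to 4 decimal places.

0.4456

First eliminate the Δt^3 term (factor 2^3 = 8):
  B₁ = (8·0.449751 − 0.478090)/7 = 0.445703
  B₂ = (8·0.446087 − 0.449751)/7 = 0.445564
Then eliminate the Δt^4 term (factor 2^4 = 16):
  (16·0.445564 − 0.445703)/15 = 0.445555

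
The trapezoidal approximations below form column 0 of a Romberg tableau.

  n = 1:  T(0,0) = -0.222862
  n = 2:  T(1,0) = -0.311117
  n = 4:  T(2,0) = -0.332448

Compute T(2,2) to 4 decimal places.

-0.3395

Richardson extrapolation on the trapezoidal column (denominator 4−1=3):
T(1,1) = -0.311117 + (-0.311117 − (-0.222862))/3 = -0.340535
T(2,1) = (4·(-0.332448) − (-0.311117)) / 3 = -0.339558
T(2,2) = -0.339558 + (-0.339558 − (-0.340535))/15 = -0.339493
(Column j=1 coincides with Simpson's rule on the same nodes.)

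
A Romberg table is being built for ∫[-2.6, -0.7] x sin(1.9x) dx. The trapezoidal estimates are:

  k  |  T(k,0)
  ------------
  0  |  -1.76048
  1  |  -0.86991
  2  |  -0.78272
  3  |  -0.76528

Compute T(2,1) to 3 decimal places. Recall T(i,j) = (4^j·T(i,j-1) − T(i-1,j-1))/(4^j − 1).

Richardson extrapolation on the trapezoidal column (denominator 4−1=3):
T(2,1) = (4·(-0.78272) − (-0.86991)) / 3 = -0.75366
(Column j=1 coincides with Simpson's rule on the same nodes.)

-0.754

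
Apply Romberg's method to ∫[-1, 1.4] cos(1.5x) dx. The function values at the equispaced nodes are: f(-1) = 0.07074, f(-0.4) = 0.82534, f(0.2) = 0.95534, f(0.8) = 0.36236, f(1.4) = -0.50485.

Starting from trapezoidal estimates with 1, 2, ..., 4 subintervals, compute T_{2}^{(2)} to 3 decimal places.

1.238

T_{0}^{(0)} (trapezoid, 1 panel, h=2.4000): -0.52093
T_{1}^{(0)} (trapezoid, 2 panels, h=1.2000): 0.88594
T_{2}^{(0)} (trapezoid, 4 panels, h=0.6000): 1.15559
T_{1}^{(1)} = 0.88594 + (0.88594 − (-0.52093))/3 = 1.35490
T_{2}^{(1)} = 1.15559 + (1.15559 − 0.88594)/3 = 1.24547
T_{2}^{(2)} = 1.24547 + (1.24547 − 1.35490)/15 = 1.23817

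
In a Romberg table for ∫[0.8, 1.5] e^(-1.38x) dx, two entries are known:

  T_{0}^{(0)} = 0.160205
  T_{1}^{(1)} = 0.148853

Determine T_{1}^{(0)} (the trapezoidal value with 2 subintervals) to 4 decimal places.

0.1517

From T_{1}^{(1)} = (4·T_{1}^{(0)} − T_{0}^{(0)})/3, solve for T_{1}^{(0)}:
4·T_{1}^{(0)} = 3·0.148853 + 0.160205 = 0.606764
T_{1}^{(0)} = 0.151691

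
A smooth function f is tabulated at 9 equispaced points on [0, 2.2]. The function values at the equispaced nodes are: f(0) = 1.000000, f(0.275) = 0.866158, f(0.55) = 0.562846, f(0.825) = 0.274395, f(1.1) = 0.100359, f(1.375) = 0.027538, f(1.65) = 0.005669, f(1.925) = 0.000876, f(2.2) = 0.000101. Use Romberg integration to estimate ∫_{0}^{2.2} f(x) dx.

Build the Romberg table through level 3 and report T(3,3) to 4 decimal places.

T(0,0) (trapezoid, 1 panel, h=2.2000): 1.100111
T(1,0) (trapezoid, 2 panels, h=1.1000): 0.660450
T(2,0) (trapezoid, 4 panels, h=0.5500): 0.642908
T(3,0) (trapezoid, 8 panels, h=0.2750): 0.642920
T(1,1) = 0.660450 + (0.660450 − 1.100111)/3 = 0.513896
T(2,1) = 0.642908 + (0.642908 − 0.660450)/3 = 0.637061
T(3,1) = 0.642920 + (0.642920 − 0.642908)/3 = 0.642924
T(2,2) = 0.637061 + (0.637061 − 0.513896)/15 = 0.645272
T(3,2) = 0.642924 + (0.642924 − 0.637061)/15 = 0.643315
T(3,3) = 0.643315 + (0.643315 − 0.645272)/63 = 0.643284

0.6433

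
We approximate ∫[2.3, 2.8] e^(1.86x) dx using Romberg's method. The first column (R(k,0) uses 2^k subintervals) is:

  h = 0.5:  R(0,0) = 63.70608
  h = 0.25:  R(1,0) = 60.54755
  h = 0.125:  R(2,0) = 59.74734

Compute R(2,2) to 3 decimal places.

R(1,1) = (4·60.54755 − 63.70608) / 3 = 59.49471
R(2,1) = (4·59.74734 − 60.54755) / 3 = 59.48060
R(2,2) = (16·59.48060 − 59.49471) / 15 = 59.47966
(Column j=1 coincides with Simpson's rule on the same nodes.)

59.480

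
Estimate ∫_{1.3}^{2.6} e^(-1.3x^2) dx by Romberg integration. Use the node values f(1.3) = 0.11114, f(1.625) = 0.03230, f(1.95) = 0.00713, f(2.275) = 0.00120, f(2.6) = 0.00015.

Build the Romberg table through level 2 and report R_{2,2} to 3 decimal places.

R_{0,0} (trapezoid, 1 panel, h=1.3000): 0.07234
R_{1,0} (trapezoid, 2 panels, h=0.6500): 0.04080
R_{2,0} (trapezoid, 4 panels, h=0.3250): 0.03129
R_{1,1} = 0.04080 + (0.04080 − 0.07234)/3 = 0.03029
R_{2,1} = 0.03129 + (0.03129 − 0.04080)/3 = 0.02812
R_{2,2} = 0.02812 + (0.02812 − 0.03029)/15 = 0.02798

0.028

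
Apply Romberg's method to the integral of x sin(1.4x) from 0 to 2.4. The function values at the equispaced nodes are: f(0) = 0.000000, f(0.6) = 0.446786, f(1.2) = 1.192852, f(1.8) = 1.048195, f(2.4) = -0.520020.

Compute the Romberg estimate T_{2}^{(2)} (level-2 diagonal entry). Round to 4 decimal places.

T_{0}^{(0)} (trapezoid, 1 panel, h=2.4000): -0.624024
T_{1}^{(0)} (trapezoid, 2 panels, h=1.2000): 1.119410
T_{2}^{(0)} (trapezoid, 4 panels, h=0.6000): 1.456694
T_{1}^{(1)} = 1.119410 + (1.119410 − (-0.624024))/3 = 1.700555
T_{2}^{(1)} = 1.456694 + (1.456694 − 1.119410)/3 = 1.569122
T_{2}^{(2)} = 1.569122 + (1.569122 − 1.700555)/15 = 1.560360

1.5604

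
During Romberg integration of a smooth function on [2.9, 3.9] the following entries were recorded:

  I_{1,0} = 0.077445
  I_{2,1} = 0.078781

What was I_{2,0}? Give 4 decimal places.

0.0784

From I_{2,1} = (4·I_{2,0} − I_{1,0})/3, solve for I_{2,0}:
4·I_{2,0} = 3·0.078781 + 0.077445 = 0.313788
I_{2,0} = 0.078447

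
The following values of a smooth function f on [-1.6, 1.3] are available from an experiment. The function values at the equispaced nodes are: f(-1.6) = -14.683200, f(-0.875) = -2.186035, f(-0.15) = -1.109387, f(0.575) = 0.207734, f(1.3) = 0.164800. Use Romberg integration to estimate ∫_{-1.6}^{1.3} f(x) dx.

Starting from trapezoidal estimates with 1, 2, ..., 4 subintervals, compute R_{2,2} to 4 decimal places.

-5.7435

R_{0,0} (trapezoid, 1 panel, h=2.9000): -21.051680
R_{1,0} (trapezoid, 2 panels, h=1.4500): -12.134451
R_{2,0} (trapezoid, 4 panels, h=0.7250): -7.501494
R_{1,1} = -12.134451 + (-12.134451 − (-21.051680))/3 = -9.162041
R_{2,1} = -7.501494 + (-7.501494 − (-12.134451))/3 = -5.957175
R_{2,2} = -5.957175 + (-5.957175 − (-9.162041))/15 = -5.743517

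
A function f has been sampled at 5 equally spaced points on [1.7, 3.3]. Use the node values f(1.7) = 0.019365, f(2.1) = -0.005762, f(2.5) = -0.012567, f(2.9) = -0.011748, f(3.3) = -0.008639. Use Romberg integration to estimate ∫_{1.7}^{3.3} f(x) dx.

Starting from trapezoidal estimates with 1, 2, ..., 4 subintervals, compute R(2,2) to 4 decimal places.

-0.0113

R(0,0) (trapezoid, 1 panel, h=1.6000): 0.008581
R(1,0) (trapezoid, 2 panels, h=0.8000): -0.005763
R(2,0) (trapezoid, 4 panels, h=0.4000): -0.009886
R(1,1) = -0.005763 + (-0.005763 − 0.008581)/3 = -0.010544
R(2,1) = -0.009886 + (-0.009886 − (-0.005763))/3 = -0.011260
R(2,2) = -0.011260 + (-0.011260 − (-0.010544))/15 = -0.011308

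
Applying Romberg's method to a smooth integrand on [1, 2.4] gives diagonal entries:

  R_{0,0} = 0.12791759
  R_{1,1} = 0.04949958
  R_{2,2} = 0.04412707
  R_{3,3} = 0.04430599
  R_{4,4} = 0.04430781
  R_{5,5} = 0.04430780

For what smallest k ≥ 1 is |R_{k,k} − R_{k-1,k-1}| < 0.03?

|R_{1,1} − R_{0,0}| = 0.07841801 ≥ 0.03
|R_{2,2} − R_{1,1}| = 0.00537251 < 0.03

k = 2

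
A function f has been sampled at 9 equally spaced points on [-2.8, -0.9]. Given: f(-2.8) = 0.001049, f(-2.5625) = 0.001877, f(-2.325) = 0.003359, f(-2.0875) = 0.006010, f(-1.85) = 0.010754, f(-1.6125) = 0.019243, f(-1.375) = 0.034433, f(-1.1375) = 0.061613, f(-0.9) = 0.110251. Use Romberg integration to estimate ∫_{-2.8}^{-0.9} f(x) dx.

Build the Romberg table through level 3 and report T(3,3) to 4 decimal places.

T(0,0) (trapezoid, 1 panel, h=1.9000): 0.105735
T(1,0) (trapezoid, 2 panels, h=0.9500): 0.063084
T(2,0) (trapezoid, 4 panels, h=0.4750): 0.049493
T(3,0) (trapezoid, 8 panels, h=0.2375): 0.045823
T(1,1) = 0.063084 + (0.063084 − 0.105735)/3 = 0.048867
T(2,1) = 0.049493 + (0.049493 − 0.063084)/3 = 0.044963
T(3,1) = 0.045823 + (0.045823 − 0.049493)/3 = 0.044600
T(2,2) = 0.044963 + (0.044963 − 0.048867)/15 = 0.044703
T(3,2) = 0.044600 + (0.044600 − 0.044963)/15 = 0.044576
T(3,3) = 0.044576 + (0.044576 − 0.044703)/63 = 0.044574

0.0446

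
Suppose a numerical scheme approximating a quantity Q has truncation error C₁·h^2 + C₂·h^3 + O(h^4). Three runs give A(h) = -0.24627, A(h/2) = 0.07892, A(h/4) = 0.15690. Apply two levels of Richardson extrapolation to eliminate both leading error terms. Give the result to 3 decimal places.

0.182

First eliminate the h^2 term (factor 2^2 = 4):
  B₁ = (4·0.07892 − (-0.24627))/3 = 0.18732
  B₂ = (4·0.15690 − 0.07892)/3 = 0.18289
Then eliminate the h^3 term (factor 2^3 = 8):
  (8·0.18289 − 0.18732)/7 = 0.18226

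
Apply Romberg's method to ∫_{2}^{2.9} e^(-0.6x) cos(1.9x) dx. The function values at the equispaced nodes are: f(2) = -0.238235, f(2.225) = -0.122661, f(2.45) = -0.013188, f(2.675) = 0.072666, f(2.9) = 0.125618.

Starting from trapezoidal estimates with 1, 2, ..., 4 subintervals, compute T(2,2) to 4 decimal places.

-0.0255

T(0,0) (trapezoid, 1 panel, h=0.9000): -0.050678
T(1,0) (trapezoid, 2 panels, h=0.4500): -0.031273
T(2,0) (trapezoid, 4 panels, h=0.2250): -0.026886
T(1,1) = -0.031273 + (-0.031273 − (-0.050678))/3 = -0.024805
T(2,1) = -0.026886 + (-0.026886 − (-0.031273))/3 = -0.025424
T(2,2) = -0.025424 + (-0.025424 − (-0.024805))/15 = -0.025465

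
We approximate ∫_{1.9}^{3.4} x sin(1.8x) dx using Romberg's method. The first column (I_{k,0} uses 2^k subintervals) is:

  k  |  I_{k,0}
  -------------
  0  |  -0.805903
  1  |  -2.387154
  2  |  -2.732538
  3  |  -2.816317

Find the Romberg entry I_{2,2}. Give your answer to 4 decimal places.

Richardson extrapolation on the trapezoidal column (denominator 4−1=3):
I_{1,1} = (4·(-2.387154) − (-0.805903)) / 3 = -2.914238
I_{2,1} = (4·(-2.732538) − (-2.387154)) / 3 = -2.847666
I_{2,2} = -2.847666 + (-2.847666 − (-2.914238))/15 = -2.843228

-2.8432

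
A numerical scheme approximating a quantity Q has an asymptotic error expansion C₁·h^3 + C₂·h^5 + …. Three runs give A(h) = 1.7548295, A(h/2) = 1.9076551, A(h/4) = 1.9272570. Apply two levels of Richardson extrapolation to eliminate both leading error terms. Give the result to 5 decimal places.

First eliminate the h^3 term (factor 2^3 = 8):
  B₁ = (8·1.9076551 − 1.7548295)/7 = 1.9294873
  B₂ = (8·1.9272570 − 1.9076551)/7 = 1.9300573
Then eliminate the h^5 term (factor 2^5 = 32):
  (32·1.9300573 − 1.9294873)/31 = 1.9300757

1.93008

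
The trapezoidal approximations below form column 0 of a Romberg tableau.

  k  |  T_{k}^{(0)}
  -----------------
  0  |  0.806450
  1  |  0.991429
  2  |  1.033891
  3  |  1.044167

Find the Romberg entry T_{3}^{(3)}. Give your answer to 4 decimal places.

1.0476

T_{1}^{(1)} = 0.991429 + (0.991429 − 0.806450)/3 = 1.053089
T_{2}^{(1)} = (4·1.033891 − 0.991429) / 3 = 1.048045
T_{3}^{(1)} = 1.044167 + (1.044167 − 1.033891)/3 = 1.047592
T_{2}^{(2)} = 1.048045 + (1.048045 − 1.053089)/15 = 1.047709
T_{3}^{(2)} = (16·1.047592 − 1.048045) / 15 = 1.047562
T_{3}^{(3)} = (64·1.047562 − 1.047709) / 63 = 1.047560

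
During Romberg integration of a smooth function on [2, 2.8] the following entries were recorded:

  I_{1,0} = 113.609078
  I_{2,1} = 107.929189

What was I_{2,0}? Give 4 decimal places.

From I_{2,1} = (4·I_{2,0} − I_{1,0})/3, solve for I_{2,0}:
4·I_{2,0} = 3·107.929189 + 113.609078 = 437.396645
I_{2,0} = 109.349161

109.3492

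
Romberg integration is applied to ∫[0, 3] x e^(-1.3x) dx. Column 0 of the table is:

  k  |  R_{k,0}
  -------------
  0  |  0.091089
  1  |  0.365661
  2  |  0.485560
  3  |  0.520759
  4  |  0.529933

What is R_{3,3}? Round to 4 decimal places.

Richardson extrapolation on the trapezoidal column (denominator 4−1=3):
R_{1,1} = (4·0.365661 − 0.091089) / 3 = 0.457185
R_{2,1} = (4·0.485560 − 0.365661) / 3 = 0.525526
R_{3,1} = (4·0.520759 − 0.485560) / 3 = 0.532492
R_{2,2} = (16·0.525526 − 0.457185) / 15 = 0.530082
R_{3,2} = (16·0.532492 − 0.525526) / 15 = 0.532956
R_{3,3} = (64·0.532956 − 0.530082) / 63 = 0.533002

0.5330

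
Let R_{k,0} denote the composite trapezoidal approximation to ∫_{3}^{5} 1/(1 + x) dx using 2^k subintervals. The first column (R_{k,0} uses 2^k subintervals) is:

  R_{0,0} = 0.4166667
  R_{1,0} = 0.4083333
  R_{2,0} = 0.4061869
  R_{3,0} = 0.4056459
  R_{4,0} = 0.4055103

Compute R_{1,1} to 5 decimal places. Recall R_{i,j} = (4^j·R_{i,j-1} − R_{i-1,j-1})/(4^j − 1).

0.40556

R_{1,1} = 0.4083333 + (0.4083333 − 0.4166667)/3 = 0.4055555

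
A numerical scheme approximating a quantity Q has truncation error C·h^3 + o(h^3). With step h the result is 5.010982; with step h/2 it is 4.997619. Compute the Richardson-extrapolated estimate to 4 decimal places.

4.9957

The leading error scales as h^3; refining by a factor of 2 reduces it by 2^3 = 8.
Extrapolated value = (8·A(h/2) − A(h)) / (8 − 1)
= (8·4.997619 − 5.010982) / 7
= 34.969970 / 7 = 4.995710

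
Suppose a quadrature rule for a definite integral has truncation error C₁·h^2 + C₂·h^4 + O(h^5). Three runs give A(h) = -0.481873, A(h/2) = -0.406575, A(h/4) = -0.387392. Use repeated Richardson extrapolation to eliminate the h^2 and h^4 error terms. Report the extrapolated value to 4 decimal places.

First eliminate the h^2 term (factor 2^2 = 4):
  B₁ = (4·(-0.406575) − (-0.481873))/3 = -0.381476
  B₂ = (4·(-0.387392) − (-0.406575))/3 = -0.380998
Then eliminate the h^4 term (factor 2^4 = 16):
  (16·(-0.380998) − (-0.381476))/15 = -0.380966

-0.3810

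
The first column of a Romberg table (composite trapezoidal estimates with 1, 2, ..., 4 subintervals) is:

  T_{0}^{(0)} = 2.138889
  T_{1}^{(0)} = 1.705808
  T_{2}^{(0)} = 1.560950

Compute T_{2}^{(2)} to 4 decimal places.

Richardson extrapolation on the trapezoidal column (denominator 4−1=3):
T_{1}^{(1)} = 1.705808 + (1.705808 − 2.138889)/3 = 1.561448
T_{2}^{(1)} = (4·1.560950 − 1.705808) / 3 = 1.512664
T_{2}^{(2)} = (16·1.512664 − 1.561448) / 15 = 1.509412

1.5094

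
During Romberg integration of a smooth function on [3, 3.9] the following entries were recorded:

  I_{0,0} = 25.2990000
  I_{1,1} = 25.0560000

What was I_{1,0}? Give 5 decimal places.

25.11675

From I_{1,1} = (4·I_{1,0} − I_{0,0})/3, solve for I_{1,0}:
4·I_{1,0} = 3·25.0560000 + 25.2990000 = 100.4670000
I_{1,0} = 25.1167500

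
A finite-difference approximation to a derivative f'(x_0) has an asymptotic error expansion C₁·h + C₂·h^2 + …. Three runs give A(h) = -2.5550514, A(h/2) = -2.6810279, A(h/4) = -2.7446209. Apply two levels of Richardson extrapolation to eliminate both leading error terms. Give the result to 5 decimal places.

First eliminate the h term (factor 2^1 = 2):
  B₁ = (2·(-2.6810279) − (-2.5550514))/1 = -2.8070044
  B₂ = (2·(-2.7446209) − (-2.6810279))/1 = -2.8082139
Then eliminate the h^2 term (factor 2^2 = 4):
  (4·(-2.8082139) − (-2.8070044))/3 = -2.8086171

-2.80862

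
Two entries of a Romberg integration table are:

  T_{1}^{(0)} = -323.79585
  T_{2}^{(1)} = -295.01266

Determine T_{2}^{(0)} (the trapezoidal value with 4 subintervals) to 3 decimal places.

From T_{2}^{(1)} = (4·T_{2}^{(0)} − T_{1}^{(0)})/3, solve for T_{2}^{(0)}:
4·T_{2}^{(0)} = 3·(-295.01266) + (-323.79585) = -1208.83383
T_{2}^{(0)} = -302.20846

-302.208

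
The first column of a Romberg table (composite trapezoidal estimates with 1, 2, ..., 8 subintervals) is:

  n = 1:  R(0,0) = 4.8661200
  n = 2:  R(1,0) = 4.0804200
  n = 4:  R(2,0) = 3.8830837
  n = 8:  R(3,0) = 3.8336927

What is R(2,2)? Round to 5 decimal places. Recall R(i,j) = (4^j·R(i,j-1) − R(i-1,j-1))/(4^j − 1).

3.81722

Richardson extrapolation on the trapezoidal column (denominator 4−1=3):
R(1,1) = 4.0804200 + (4.0804200 − 4.8661200)/3 = 3.8185200
R(2,1) = (4·3.8830837 − 4.0804200) / 3 = 3.8173049
R(2,2) = (16·3.8173049 − 3.8185200) / 15 = 3.8172239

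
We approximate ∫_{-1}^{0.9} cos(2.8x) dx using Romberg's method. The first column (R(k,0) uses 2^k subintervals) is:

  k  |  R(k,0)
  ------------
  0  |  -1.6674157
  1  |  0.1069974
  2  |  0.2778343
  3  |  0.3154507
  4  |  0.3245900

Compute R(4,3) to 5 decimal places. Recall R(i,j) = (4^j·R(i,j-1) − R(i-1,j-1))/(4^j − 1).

Richardson extrapolation on the trapezoidal column (denominator 4−1=3):
R(2,1) = 0.2778343 + (0.2778343 − 0.1069974)/3 = 0.3347799
R(3,1) = 0.3154507 + (0.3154507 − 0.2778343)/3 = 0.3279895
R(4,1) = 0.3245900 + (0.3245900 − 0.3154507)/3 = 0.3276364
R(3,2) = 0.3279895 + (0.3279895 − 0.3347799)/15 = 0.3275368
R(4,2) = 0.3276364 + (0.3276364 − 0.3279895)/15 = 0.3276129
R(4,3) = 0.3276129 + (0.3276129 − 0.3275368)/63 = 0.3276141

0.32761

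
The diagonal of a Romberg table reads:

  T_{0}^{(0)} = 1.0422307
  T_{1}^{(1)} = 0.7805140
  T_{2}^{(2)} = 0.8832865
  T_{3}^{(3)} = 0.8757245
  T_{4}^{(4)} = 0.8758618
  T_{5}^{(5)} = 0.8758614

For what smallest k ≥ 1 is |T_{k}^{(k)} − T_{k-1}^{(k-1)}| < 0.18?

k = 2

|T_{1}^{(1)} − T_{0}^{(0)}| = 0.2617167 ≥ 0.18
|T_{2}^{(2)} − T_{1}^{(1)}| = 0.1027725 < 0.18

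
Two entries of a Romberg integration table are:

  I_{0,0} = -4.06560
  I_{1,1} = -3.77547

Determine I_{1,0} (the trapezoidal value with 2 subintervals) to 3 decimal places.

From I_{1,1} = (4·I_{1,0} − I_{0,0})/3, solve for I_{1,0}:
4·I_{1,0} = 3·(-3.77547) + (-4.06560) = -15.39201
I_{1,0} = -3.84800

-3.848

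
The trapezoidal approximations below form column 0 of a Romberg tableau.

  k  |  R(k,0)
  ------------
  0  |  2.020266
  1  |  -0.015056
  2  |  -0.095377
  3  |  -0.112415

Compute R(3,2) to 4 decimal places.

-0.1178

Richardson extrapolation on the trapezoidal column (denominator 4−1=3):
R(2,1) = (4·(-0.095377) − (-0.015056)) / 3 = -0.122151
R(3,1) = (4·(-0.112415) − (-0.095377)) / 3 = -0.118094
R(3,2) = (16·(-0.118094) − (-0.122151)) / 15 = -0.117824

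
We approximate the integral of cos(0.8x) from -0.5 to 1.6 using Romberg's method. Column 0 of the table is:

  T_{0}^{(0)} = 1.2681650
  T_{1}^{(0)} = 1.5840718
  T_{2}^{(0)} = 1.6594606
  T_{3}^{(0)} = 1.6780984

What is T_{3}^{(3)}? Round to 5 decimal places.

T_{1}^{(1)} = 1.5840718 + (1.5840718 − 1.2681650)/3 = 1.6893741
T_{2}^{(1)} = 1.6594606 + (1.6594606 − 1.5840718)/3 = 1.6845902
T_{3}^{(1)} = (4·1.6780984 − 1.6594606) / 3 = 1.6843110
T_{2}^{(2)} = 1.6845902 + (1.6845902 − 1.6893741)/15 = 1.6842713
T_{3}^{(2)} = 1.6843110 + (1.6843110 − 1.6845902)/15 = 1.6842924
T_{3}^{(3)} = 1.6842924 + (1.6842924 − 1.6842713)/63 = 1.6842927

1.68429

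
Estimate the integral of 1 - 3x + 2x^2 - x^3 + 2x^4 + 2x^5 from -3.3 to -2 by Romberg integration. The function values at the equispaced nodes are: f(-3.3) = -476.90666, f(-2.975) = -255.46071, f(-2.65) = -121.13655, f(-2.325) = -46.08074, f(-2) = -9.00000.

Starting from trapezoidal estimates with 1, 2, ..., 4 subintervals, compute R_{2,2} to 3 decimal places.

-209.507

R_{0,0} (trapezoid, 1 panel, h=1.3000): -315.83933
R_{1,0} (trapezoid, 2 panels, h=0.6500): -236.65842
R_{2,0} (trapezoid, 4 panels, h=0.3250): -216.33018
R_{1,1} = -236.65842 + (-236.65842 − (-315.83933))/3 = -210.26478
R_{2,1} = -216.33018 + (-216.33018 − (-236.65842))/3 = -209.55410
R_{2,2} = -209.55410 + (-209.55410 − (-210.26478))/15 = -209.50672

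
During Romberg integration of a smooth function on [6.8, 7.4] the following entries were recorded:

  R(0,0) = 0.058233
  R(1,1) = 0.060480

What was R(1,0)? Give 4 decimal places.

0.0599

From R(1,1) = (4·R(1,0) − R(0,0))/3, solve for R(1,0):
4·R(1,0) = 3·0.060480 + 0.058233 = 0.239673
R(1,0) = 0.059918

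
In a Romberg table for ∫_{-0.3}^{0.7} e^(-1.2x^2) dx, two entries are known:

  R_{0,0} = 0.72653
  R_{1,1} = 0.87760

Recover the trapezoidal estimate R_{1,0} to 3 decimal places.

From R_{1,1} = (4·R_{1,0} − R_{0,0})/3, solve for R_{1,0}:
4·R_{1,0} = 3·0.87760 + 0.72653 = 3.35933
R_{1,0} = 0.83983

0.840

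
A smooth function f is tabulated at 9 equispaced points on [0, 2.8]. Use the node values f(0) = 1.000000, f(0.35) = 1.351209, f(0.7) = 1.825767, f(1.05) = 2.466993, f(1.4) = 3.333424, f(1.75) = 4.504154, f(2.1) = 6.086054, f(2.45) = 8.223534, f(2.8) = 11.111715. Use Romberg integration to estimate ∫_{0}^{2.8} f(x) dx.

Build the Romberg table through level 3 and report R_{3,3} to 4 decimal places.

11.7578

R_{0,0} (trapezoid, 1 panel, h=2.8000): 16.956401
R_{1,0} (trapezoid, 2 panels, h=1.4000): 13.144994
R_{2,0} (trapezoid, 4 panels, h=0.7000): 12.110772
R_{3,0} (trapezoid, 8 panels, h=0.3500): 11.846447
R_{1,1} = 13.144994 + (13.144994 − 16.956401)/3 = 11.874525
R_{2,1} = 12.110772 + (12.110772 − 13.144994)/3 = 11.766031
R_{3,1} = 11.846447 + (11.846447 − 12.110772)/3 = 11.758339
R_{2,2} = 11.766031 + (11.766031 − 11.874525)/15 = 11.758798
R_{3,2} = 11.758339 + (11.758339 − 11.766031)/15 = 11.757826
R_{3,3} = 11.757826 + (11.757826 − 11.758798)/63 = 11.757811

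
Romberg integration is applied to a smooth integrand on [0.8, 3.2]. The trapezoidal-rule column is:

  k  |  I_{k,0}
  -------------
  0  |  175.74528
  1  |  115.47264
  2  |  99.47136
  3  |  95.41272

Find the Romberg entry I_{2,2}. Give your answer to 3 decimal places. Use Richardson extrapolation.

94.055

Richardson extrapolation on the trapezoidal column (denominator 4−1=3):
I_{1,1} = (4·115.47264 − 175.74528) / 3 = 95.38176
I_{2,1} = (4·99.47136 − 115.47264) / 3 = 94.13760
I_{2,2} = 94.13760 + (94.13760 − 95.38176)/15 = 94.05466
(Column j=1 coincides with Simpson's rule on the same nodes.)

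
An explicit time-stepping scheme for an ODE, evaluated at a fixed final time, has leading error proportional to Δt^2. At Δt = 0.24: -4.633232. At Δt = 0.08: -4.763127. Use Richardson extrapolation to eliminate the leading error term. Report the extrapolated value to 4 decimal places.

-4.7794

Extrapolated value = (9·A(Δt/3) − A(Δt)) / (9 − 1)
= (9·(-4.763127) − (-4.633232)) / 8
= -38.234911 / 8 = -4.779364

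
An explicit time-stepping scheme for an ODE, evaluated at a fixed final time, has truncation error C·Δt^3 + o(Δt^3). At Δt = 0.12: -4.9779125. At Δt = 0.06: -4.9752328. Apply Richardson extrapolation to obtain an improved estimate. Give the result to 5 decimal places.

-4.97485

Extrapolated value = (8·A(Δt/2) − A(Δt)) / (8 − 1)
= (8·(-4.9752328) − (-4.9779125)) / 7
= -34.8239499 / 7 = -4.9748500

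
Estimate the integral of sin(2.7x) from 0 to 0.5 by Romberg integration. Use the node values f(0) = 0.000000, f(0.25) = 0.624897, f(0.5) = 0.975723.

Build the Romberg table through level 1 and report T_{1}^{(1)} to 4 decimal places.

T_{0}^{(0)} (trapezoid, 1 panel, h=0.5000): 0.243931
T_{1}^{(0)} (trapezoid, 2 panels, h=0.2500): 0.278190
T_{1}^{(1)} = 0.278190 + (0.278190 − 0.243931)/3 = 0.289610

0.2896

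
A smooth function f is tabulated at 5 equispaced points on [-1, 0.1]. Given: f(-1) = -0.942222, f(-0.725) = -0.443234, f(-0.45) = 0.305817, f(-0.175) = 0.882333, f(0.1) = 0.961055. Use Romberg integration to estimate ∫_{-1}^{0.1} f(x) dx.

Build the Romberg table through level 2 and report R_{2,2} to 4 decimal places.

0.2182

R_{0,0} (trapezoid, 1 panel, h=1.1000): 0.010358
R_{1,0} (trapezoid, 2 panels, h=0.5500): 0.173378
R_{2,0} (trapezoid, 4 panels, h=0.2750): 0.207441
R_{1,1} = 0.173378 + (0.173378 − 0.010358)/3 = 0.227718
R_{2,1} = 0.207441 + (0.207441 − 0.173378)/3 = 0.218795
R_{2,2} = 0.218795 + (0.218795 − 0.227718)/15 = 0.218200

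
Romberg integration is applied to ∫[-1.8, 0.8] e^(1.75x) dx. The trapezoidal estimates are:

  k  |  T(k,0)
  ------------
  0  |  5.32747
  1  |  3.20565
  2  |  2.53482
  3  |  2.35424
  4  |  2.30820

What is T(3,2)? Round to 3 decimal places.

2.293

Richardson extrapolation on the trapezoidal column (denominator 4−1=3):
T(2,1) = (4·2.53482 − 3.20565) / 3 = 2.31121
T(3,1) = (4·2.35424 − 2.53482) / 3 = 2.29405
T(3,2) = 2.29405 + (2.29405 − 2.31121)/15 = 2.29291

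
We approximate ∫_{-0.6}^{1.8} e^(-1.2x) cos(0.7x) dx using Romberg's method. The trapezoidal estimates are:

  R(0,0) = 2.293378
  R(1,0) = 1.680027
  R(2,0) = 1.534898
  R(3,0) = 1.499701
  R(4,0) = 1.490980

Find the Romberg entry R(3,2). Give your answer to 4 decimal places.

Richardson extrapolation on the trapezoidal column (denominator 4−1=3):
R(2,1) = 1.534898 + (1.534898 − 1.680027)/3 = 1.486522
R(3,1) = (4·1.499701 − 1.534898) / 3 = 1.487969
R(3,2) = (16·1.487969 − 1.486522) / 15 = 1.488065
(Column j=1 coincides with Simpson's rule on the same nodes.)

1.4881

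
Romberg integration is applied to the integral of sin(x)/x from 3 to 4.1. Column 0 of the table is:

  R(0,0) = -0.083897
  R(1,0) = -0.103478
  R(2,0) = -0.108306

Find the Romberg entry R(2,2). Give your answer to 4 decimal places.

Richardson extrapolation on the trapezoidal column (denominator 4−1=3):
R(1,1) = (4·(-0.103478) − (-0.083897)) / 3 = -0.110005
R(2,1) = -0.108306 + (-0.108306 − (-0.103478))/3 = -0.109915
R(2,2) = -0.109915 + (-0.109915 − (-0.110005))/15 = -0.109909

-0.1099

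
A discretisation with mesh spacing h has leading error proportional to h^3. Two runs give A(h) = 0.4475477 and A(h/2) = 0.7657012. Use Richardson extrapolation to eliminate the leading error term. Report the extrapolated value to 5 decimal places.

Extrapolated value = (8·A(h/2) − A(h)) / (8 − 1)
= (8·0.7657012 − 0.4475477) / 7
= 5.6780619 / 7 = 0.8111517

0.81115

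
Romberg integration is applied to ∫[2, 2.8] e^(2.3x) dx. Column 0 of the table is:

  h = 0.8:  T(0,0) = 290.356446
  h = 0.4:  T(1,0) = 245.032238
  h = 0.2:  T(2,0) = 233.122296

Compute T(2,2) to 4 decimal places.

229.1009

Richardson extrapolation on the trapezoidal column (denominator 4−1=3):
T(1,1) = 245.032238 + (245.032238 − 290.356446)/3 = 229.924169
T(2,1) = 233.122296 + (233.122296 − 245.032238)/3 = 229.152315
T(2,2) = 229.152315 + (229.152315 − 229.924169)/15 = 229.100858
(Column j=1 coincides with Simpson's rule on the same nodes.)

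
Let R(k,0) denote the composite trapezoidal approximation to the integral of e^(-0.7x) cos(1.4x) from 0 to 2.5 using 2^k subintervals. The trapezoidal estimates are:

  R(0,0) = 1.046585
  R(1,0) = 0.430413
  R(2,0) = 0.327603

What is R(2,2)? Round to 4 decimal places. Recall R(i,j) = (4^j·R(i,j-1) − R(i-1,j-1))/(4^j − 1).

0.2979

Richardson extrapolation on the trapezoidal column (denominator 4−1=3):
R(1,1) = 0.430413 + (0.430413 − 1.046585)/3 = 0.225022
R(2,1) = 0.327603 + (0.327603 − 0.430413)/3 = 0.293333
R(2,2) = 0.293333 + (0.293333 − 0.225022)/15 = 0.297887
(Column j=1 coincides with Simpson's rule on the same nodes.)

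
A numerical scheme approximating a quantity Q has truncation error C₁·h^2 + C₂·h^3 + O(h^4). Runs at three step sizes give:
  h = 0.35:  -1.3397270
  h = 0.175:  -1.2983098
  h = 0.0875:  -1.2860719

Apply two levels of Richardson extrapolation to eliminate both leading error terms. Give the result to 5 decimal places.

-1.28163

First eliminate the h^2 term (factor 2^2 = 4):
  B₁ = (4·(-1.2983098) − (-1.3397270))/3 = -1.2845041
  B₂ = (4·(-1.2860719) − (-1.2983098))/3 = -1.2819926
Then eliminate the h^3 term (factor 2^3 = 8):
  (8·(-1.2819926) − (-1.2845041))/7 = -1.2816338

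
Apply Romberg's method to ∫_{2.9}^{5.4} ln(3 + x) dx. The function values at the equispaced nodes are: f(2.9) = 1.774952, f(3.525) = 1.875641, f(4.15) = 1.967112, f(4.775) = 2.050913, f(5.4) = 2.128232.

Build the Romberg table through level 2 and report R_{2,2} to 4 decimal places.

R_{0,0} (trapezoid, 1 panel, h=2.5000): 4.878980
R_{1,0} (trapezoid, 2 panels, h=1.2500): 4.898380
R_{2,0} (trapezoid, 4 panels, h=0.6250): 4.903286
R_{1,1} = 4.898380 + (4.898380 − 4.878980)/3 = 4.904847
R_{2,1} = 4.903286 + (4.903286 − 4.898380)/3 = 4.904921
R_{2,2} = 4.904921 + (4.904921 − 4.904847)/15 = 4.904926

4.9049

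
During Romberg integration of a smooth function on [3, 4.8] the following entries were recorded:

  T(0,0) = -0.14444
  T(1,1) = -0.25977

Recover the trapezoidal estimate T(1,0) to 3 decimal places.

From T(1,1) = (4·T(1,0) − T(0,0))/3, solve for T(1,0):
4·T(1,0) = 3·(-0.25977) + (-0.14444) = -0.92375
T(1,0) = -0.23094

-0.231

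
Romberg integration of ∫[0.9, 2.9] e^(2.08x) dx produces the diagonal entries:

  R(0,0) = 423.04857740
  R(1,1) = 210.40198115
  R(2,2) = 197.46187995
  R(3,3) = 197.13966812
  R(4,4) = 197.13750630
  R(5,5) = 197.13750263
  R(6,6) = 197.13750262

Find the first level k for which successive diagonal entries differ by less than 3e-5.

k = 5

|R(1,1) − R(0,0)| = 212.64659625 ≥ 3e-5
|R(2,2) − R(1,1)| = 12.94010120 ≥ 3e-5
|R(3,3) − R(2,2)| = 0.32221183 ≥ 3e-5
|R(4,4) − R(3,3)| = 0.00216182 ≥ 3e-5
|R(5,5) − R(4,4)| = 0.00000367 < 3e-5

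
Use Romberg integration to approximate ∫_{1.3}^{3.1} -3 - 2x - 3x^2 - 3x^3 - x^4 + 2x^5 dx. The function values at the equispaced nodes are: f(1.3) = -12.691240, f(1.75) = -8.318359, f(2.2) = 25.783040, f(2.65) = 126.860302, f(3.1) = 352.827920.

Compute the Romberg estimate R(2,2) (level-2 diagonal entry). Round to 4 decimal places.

R(0,0) (trapezoid, 1 panel, h=1.8000): 306.123012
R(1,0) (trapezoid, 2 panels, h=0.9000): 176.266242
R(2,0) (trapezoid, 4 panels, h=0.4500): 141.476995
R(1,1) = 176.266242 + (176.266242 − 306.123012)/3 = 132.980652
R(2,1) = 141.476995 + (141.476995 − 176.266242)/3 = 129.880579
R(2,2) = 129.880579 + (129.880579 − 132.980652)/15 = 129.673907

129.6739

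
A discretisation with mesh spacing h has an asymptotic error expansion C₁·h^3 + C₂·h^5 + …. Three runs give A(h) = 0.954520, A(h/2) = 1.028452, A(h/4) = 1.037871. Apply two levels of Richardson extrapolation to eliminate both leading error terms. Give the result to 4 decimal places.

First eliminate the h^3 term (factor 2^3 = 8):
  B₁ = (8·1.028452 − 0.954520)/7 = 1.039014
  B₂ = (8·1.037871 − 1.028452)/7 = 1.039217
Then eliminate the h^5 term (factor 2^5 = 32):
  (32·1.039217 − 1.039014)/31 = 1.039224

1.0392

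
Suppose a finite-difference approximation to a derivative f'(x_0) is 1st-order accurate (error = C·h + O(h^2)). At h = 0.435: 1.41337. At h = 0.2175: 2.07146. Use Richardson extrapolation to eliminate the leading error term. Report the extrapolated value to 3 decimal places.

2.730

The leading error scales as h; refining by a factor of 2 reduces it by 2^1 = 2.
Extrapolated value = (2·A(h/2) − A(h)) / (2 − 1)
= (2·2.07146 − 1.41337) / 1
= 2.72955 / 1 = 2.72955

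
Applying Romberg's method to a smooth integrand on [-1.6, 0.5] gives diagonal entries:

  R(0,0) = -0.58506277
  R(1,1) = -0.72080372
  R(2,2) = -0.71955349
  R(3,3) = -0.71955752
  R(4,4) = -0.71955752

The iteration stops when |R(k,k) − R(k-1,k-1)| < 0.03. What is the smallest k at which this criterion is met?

k = 2

|R(1,1) − R(0,0)| = 0.13574095 ≥ 0.03
|R(2,2) − R(1,1)| = 0.00125023 < 0.03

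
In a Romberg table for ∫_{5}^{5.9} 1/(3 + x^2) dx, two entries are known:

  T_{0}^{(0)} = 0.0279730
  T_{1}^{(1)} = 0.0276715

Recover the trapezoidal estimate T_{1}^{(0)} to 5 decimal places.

0.02775

From T_{1}^{(1)} = (4·T_{1}^{(0)} − T_{0}^{(0)})/3, solve for T_{1}^{(0)}:
4·T_{1}^{(0)} = 3·0.0276715 + 0.0279730 = 0.1109875
T_{1}^{(0)} = 0.0277469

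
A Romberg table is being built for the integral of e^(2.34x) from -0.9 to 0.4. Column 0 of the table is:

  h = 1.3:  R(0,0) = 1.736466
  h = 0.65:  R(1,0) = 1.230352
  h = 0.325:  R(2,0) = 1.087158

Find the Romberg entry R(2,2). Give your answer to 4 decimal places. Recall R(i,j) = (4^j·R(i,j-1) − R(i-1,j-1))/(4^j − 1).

Richardson extrapolation on the trapezoidal column (denominator 4−1=3):
R(1,1) = 1.230352 + (1.230352 − 1.736466)/3 = 1.061647
R(2,1) = (4·1.087158 − 1.230352) / 3 = 1.039427
R(2,2) = 1.039427 + (1.039427 − 1.061647)/15 = 1.037946

1.0379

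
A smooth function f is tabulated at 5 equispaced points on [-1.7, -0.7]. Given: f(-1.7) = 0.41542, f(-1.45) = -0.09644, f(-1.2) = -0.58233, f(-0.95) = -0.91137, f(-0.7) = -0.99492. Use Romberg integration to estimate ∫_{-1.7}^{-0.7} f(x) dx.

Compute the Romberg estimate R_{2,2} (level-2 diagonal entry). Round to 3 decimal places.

R_{0,0} (trapezoid, 1 panel, h=1.0000): -0.28975
R_{1,0} (trapezoid, 2 panels, h=0.5000): -0.43604
R_{2,0} (trapezoid, 4 panels, h=0.2500): -0.46997
R_{1,1} = -0.43604 + (-0.43604 − (-0.28975))/3 = -0.48480
R_{2,1} = -0.46997 + (-0.46997 − (-0.43604))/3 = -0.48128
R_{2,2} = -0.48128 + (-0.48128 − (-0.48480))/15 = -0.48105

-0.481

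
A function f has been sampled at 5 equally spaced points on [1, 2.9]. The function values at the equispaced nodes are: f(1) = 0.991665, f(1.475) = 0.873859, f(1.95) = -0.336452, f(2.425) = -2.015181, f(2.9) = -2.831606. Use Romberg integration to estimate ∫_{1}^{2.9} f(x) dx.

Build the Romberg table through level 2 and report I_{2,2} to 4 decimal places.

-1.1282

I_{0,0} (trapezoid, 1 panel, h=1.9000): -1.747944
I_{1,0} (trapezoid, 2 panels, h=0.9500): -1.193601
I_{2,0} (trapezoid, 4 panels, h=0.4750): -1.138929
I_{1,1} = -1.193601 + (-1.193601 − (-1.747944))/3 = -1.008820
I_{2,1} = -1.138929 + (-1.138929 − (-1.193601))/3 = -1.120705
I_{2,2} = -1.120705 + (-1.120705 − (-1.008820))/15 = -1.128164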